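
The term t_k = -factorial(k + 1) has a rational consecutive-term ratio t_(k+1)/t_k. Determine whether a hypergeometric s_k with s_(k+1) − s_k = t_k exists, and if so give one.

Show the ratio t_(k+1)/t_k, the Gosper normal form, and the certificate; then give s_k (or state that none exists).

Ratio r(k) = k + 2.
Take A(k)=k + 2, B(k)=1, C(k)=1.
Set up (k + 2)·f(k+1) − (1)·f(k) − (1) = 0.
deg f ≤ -1 (via 1,0,0).
deg f ≤ -1 is impossible — no certificate.

no hypergeometric antidifference exists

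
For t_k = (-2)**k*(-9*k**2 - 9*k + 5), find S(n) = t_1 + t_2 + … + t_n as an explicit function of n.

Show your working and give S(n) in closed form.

r(k) = 2*(-9*k**2 - 27*k - 13)/(9*k**2 + 9*k - 5) after simplifying.
Factor: A=-2; B=1; C=k**2 + k - 5/9.
Set up (-2)·f(k+1) − (1)·f(k) − (k**2 + k - 5/9) = 0.
d = 2 from the (0,0,2) case.
Coefficient equations give f(k) = -(3*k**2 - k - 3)/9.
So s_k = (B(k−1)f/C)·t_k = (-(3*k**2 - k - 3)/(9*k**2 + 9*k - 5))·t_k = (-2)**k*(3*k**2 - k - 3).
s_(k+1) − s_k = (-2)**k*(-9*k**2 - 9*k + 5) = t_k.
Telescope: S(n) = s_(n+1) − s_(1) = (-2)**(n + 1)*(3*n**2 + 5*n - 1) − (2) = -6*(-2)**n*n**2 - 10*(-2)**n*n + 2*(-2)**n - 2.

S(n) = -6*(-2)**n*n**2 - 10*(-2)**n*n + 2*(-2)**n - 2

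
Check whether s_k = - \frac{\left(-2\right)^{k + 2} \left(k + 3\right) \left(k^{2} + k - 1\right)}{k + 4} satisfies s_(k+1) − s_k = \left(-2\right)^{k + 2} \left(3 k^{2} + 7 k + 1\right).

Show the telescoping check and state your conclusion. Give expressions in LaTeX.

Invalid: residual \frac{\left(-2\right)^{k + 2} \left(- 3 k^{3} - 20 k^{2} - 30 k - 3\right)}{k^{2} + 9 k + 20} ≠ 0.

s_(k+1) = 8*(-2)**k*(k + 4)*(k + (k + 1)**2)/(k + 5)
s_(k+1) − s_k = (-2)**(k + 2)*(3*k**4 + 31*k**3 + 104*k**2 + 119*k + 17)/(k**2 + 9*k + 20)
(s_(k+1) − s_k) − t_k = (-2)**(k + 2)*(-3*k**3 - 20*k**2 - 30*k - 3)/(k**2 + 9*k + 20)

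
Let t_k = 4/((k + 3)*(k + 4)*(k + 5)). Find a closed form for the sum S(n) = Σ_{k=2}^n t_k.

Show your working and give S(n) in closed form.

Compute t_(k+1)/t_k: get (k + 3)/(k + 6).
Normal form (A,B,C) = (k + 3, k + 6, 1).
Need (k + 3)·f(k+1) − (k + 5)·f(k) = 1.
From deg A=1, deg B=1, deg C=0: d=2.
Coefficient equations give f(k) = k*(k + 7)/24.
Get s_k = R·t_k = k*(k + 7)/(6*(k + 3)*(k + 4)) with R(k) = B(k−1)f(k)/C(k) = k*(k + 5)*(k + 7)/24.
Δs = 4/(k**3 + 12*k**2 + 47*k + 60), as required.
Σ_(k=2)^n t_k = s_(n+1) − s_(2) = ((n**2 + 9*n + 8)/(6*(n**2 + 9*n + 20))) − (1/10), i.e. (n**2 + 9*n - 10)/(15*(n**2 + 9*n + 20)).

S(n) = (n**2 + 9*n - 10)/(15*(n**2 + 9*n + 20))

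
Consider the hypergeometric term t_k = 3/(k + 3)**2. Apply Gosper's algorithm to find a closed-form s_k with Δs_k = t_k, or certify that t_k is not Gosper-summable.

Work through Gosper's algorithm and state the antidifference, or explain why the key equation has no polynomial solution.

t_(k+1)/t_k = (k + 3)**2/(k + 4)**2.
Normal form (A,B,C) = (k**2 + 6*k + 9, k**2 + 8*k + 16, 1).
Solve (k**2 + 6*k + 9)·f(k+1) − (k**2 + 6*k + 9)·f(k) = 1.
Bound: deg f ≤ 0.
Write f(k) = c0. Then LHS − RHS = -1, requiring -1 = 0: contradictory. No certificate.

none (Gosper's algorithm certifies no s_k)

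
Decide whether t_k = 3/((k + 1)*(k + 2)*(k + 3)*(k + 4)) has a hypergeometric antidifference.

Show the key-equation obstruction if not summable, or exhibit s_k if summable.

Yes. s_k = k*(k**2 + 6*k + 11)/(6*(k + 1)*(k + 2)*(k + 3)).

Step 1: r(k) = (k + 1)/(k + 5).
A = k + 1, B = k + 5, C = 1.
f must satisfy (k + 1)·f(k+1) − (k + 4)·f(k) = 1.
Degrees (1,1,0) ⇒ d ≤ 3.
Solving with deg f ≤ 3: f(k) = k*(k**2 + 6*k + 11)/18.
Certificate R = B(k−1)f/C = k*(k + 4)*(k**2 + 6*k + 11)/18 gives s_k = k*(k**2 + 6*k + 11)/(6*(k + 1)*(k + 2)*(k + 3)).
Δs = 3/(k**4 + 10*k**3 + 35*k**2 + 50*k + 24), as required.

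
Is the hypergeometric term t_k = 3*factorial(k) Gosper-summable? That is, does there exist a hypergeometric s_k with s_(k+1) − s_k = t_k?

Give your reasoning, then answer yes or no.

r(k) = k + 1 after simplifying.
Factor: A=k + 1; B=1; C=1.
f must satisfy (k + 1)·f(k+1) − (1)·f(k) = 1.
deg f ≤ -1 (via 1,0,0).
Negative degree bound (-1): no f exists, t_k not Gosper-summable.

No — key equation has no polynomial f.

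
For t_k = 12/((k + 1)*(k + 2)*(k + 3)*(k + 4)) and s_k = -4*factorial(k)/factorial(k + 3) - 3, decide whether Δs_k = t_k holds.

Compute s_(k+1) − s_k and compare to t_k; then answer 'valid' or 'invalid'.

Valid — Δs_k = t_k.

s_(k+1) = -4*factorial(k + 1)/factorial(k + 4) - 3
s_(k+1) − s_k = 12/((k + 1)*(k + 2)*(k + 3)*(k + 4))
(s_(k+1) − s_k) − t_k = 0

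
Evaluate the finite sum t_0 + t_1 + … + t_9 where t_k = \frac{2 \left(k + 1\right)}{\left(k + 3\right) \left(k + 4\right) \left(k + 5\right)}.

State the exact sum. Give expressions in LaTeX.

t_(k+1)/t_k = (k + 2)*(k + 3)/((k + 1)*(k + 6)).
Factor: A=k + 3; B=k + 6; C=k + 1.
Need (k + 3)·f(k+1) − (k + 5)·f(k) = k + 1.
d = 2 from the (1,1,1) case.
Solve for f: f(k) = k*(k + 1)/6 (degree 2 ≤ 2).
Get s_k = R·t_k = k*(k + 1)/(3*(k + 3)*(k + 4)) with R(k) = B(k−1)f(k)/C(k) = k*(k + 5)/6.
Verify: 2*(k + 1)/(k**3 + 12*k**2 + 47*k + 60) matches t_k.
Evaluate s at k=10 and k=0: 55/273 and 0; difference 55/273.

Σ = 55/273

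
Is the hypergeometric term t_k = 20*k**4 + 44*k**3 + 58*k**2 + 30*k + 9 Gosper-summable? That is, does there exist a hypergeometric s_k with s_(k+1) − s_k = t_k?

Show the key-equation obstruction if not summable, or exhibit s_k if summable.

Yes. s_k = k*(4*k**4 + k**3 + 4*k**2 - 3*k + 3).

Step 1: r(k) = (20*k**4 + 124*k**3 + 310*k**2 + 358*k + 161)/(20*k**4 + 44*k**3 + 58*k**2 + 30*k + 9).
Factor: A=1; B=1; C=k**4 + 11*k**3/5 + 29*k**2/10 + 3*k/2 + 9/20.
f must satisfy (1)·f(k+1) − (1)·f(k) = k**4 + 11*k**3/5 + 29*k**2/10 + 3*k/2 + 9/20.
deg f ≤ 5 (via 0,0,4).
Solving with deg f ≤ 5: f(k) = k*(4*k**4 + k**3 + 4*k**2 - 3*k + 3)/20.
So s_k = (B(k−1)f/C)·t_k = (k*(4*k**4 + k**3 + 4*k**2 - 3*k + 3)/(20*k**4 + 44*k**3 + 58*k**2 + 30*k + 9))·t_k = k*(4*k**4 + k**3 + 4*k**2 - 3*k + 3).
s_(k+1) − s_k = 20*k**4 + 44*k**3 + 58*k**2 + 30*k + 9 = t_k.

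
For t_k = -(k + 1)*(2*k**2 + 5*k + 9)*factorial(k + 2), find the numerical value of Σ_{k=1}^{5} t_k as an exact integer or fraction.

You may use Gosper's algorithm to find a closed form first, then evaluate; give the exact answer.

Σ = -2782056

t_(k+1)/t_k = (k + 2)*(k + 3)*(5*k + 2*(k + 1)**2 + 14)/((k + 1)*(2*k**2 + 5*k + 9)).
Factor: A=k + 3; B=1; C=k**3 + 7*k**2/2 + 7*k + 9/2.
f must satisfy (k + 3)·f(k+1) − (1)·f(k) = k**3 + 7*k**2/2 + 7*k + 9/2.
deg f ≤ 2 (via 1,0,3).
Solve for f: f(k) = (2*k**2 - k + 3)/2 (degree 2 ≤ 2).
Get s_k = R·t_k = -(2*k**2 - k + 3)*factorial(k + 2) with R(k) = B(k−1)f(k)/C(k) = (2*k**2 - k + 3)/((k + 1)*(2*k**2 + 5*k + 9)).
Check: Δs_k = -(k + 1)*(2*k**2 + 5*k + 9)*factorial(k + 2). ✓
Σ_(k=1)^(5) t_k = s_(6) − s_(1) = -2782080 − (-24) = -2782056.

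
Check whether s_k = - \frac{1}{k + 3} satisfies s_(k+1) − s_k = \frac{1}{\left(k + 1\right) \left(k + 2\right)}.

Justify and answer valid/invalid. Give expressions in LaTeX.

s_(k+1) = -1/(k + 4)
s_(k+1) − s_k = 1/((k + 3)*(k + 4))
(s_(k+1) − s_k) − t_k = 2*(-2*k - 5)/(k**4 + 10*k**3 + 35*k**2 + 50*k + 24)

Invalid: residual \frac{2 \left(- 2 k - 5\right)}{k^{4} + 10 k^{3} + 35 k^{2} + 50 k + 24} ≠ 0.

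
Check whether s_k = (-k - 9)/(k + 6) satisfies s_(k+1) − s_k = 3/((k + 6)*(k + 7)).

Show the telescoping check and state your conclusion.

valid (s_(k+1) − s_k reduces to t_k)

s_(k+1) = (-k - 10)/(k + 7)
s_(k+1) − s_k = 3/(k**2 + 13*k + 42)
(s_(k+1) − s_k) − t_k = 0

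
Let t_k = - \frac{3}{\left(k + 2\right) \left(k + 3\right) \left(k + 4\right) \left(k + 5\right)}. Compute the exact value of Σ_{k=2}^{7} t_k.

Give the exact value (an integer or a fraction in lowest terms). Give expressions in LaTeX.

Ratio r(k) = (k + 2)/(k + 6).
Factor: A=k + 2; B=k + 6; C=1.
f must satisfy (k + 2)·f(k+1) − (k + 5)·f(k) = 1.
From deg A=1, deg B=1, deg C=0: d=3.
Match coefficients ⇒ f(k) = k*(k**2 + 9*k + 26)/72.
So s_k = (B(k−1)f/C)·t_k = (k*(k + 5)*(k**2 + 9*k + 26)/72)·t_k = k*(-k**2 - 9*k - 26)/(24*(k + 2)*(k + 3)*(k + 4)).
s_(k+1) − s_k = -3/(k**4 + 14*k**3 + 71*k**2 + 154*k + 120) = t_k.
Evaluate s at k=8 and k=2: -9/220 and -1/30; difference -1/132.

Σ = -1/132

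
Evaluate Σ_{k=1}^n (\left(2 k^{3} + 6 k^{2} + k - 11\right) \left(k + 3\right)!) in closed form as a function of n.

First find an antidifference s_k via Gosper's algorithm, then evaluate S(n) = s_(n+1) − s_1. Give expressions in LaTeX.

S(n) = 2 n^{2} \left(n + 4\right)! - 3 \left(n + 4\right)! + 72

Compute t_(k+1)/t_k: get (k + 4)*(k + 2*(k + 1)**3 + 6*(k + 1)**2 - 10)/(2*k**3 + 6*k**2 + k - 11).
So A=k + 4 and B=1, with C=k**3 + 3*k**2 + k/2 - 11/2.
Need (k + 4)·f(k+1) − (1)·f(k) = k**3 + 3*k**2 + k/2 - 11/2.
From deg A=1, deg B=0, deg C=3: d=2.
Coefficient equations give f(k) = (2*k**2 - 4*k - 1)/2.
R(k) = B(k−1)·f(k)/C(k) = (2*k**2 - 4*k - 1)/(2*k**3 + 6*k**2 + k - 11); s_k = R·t_k = (2*k**2 - 4*k - 1)*factorial(k + 3).
s_(k+1) − s_k = (2*k**3 + 6*k**2 + k - 11)*factorial(k + 3) = t_k.
s_(n+1) = (2*n**2 - 3)*factorial(n + 4) and s_(1) = -72, so S(n) = 2*n**2*factorial(n + 4) - 3*factorial(n + 4) + 72.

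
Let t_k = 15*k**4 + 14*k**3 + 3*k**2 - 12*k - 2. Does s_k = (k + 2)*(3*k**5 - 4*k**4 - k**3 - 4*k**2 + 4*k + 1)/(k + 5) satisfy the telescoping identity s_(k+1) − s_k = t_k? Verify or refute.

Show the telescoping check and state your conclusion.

s_(k+1) = (3*k**6 + 20*k**5 + 46*k**4 + 38*k**3 - 11*k**2 - 25*k - 3)/(k + 6)
s_(k+1) − s_k = (15*k**6 + 143*k**5 + 328*k**4 + 219*k**3 - 65*k**2 - 184*k - 27)/(k**2 + 11*k + 30)
(s_(k+1) − s_k) − t_k = 3*(-12*k**5 - 93*k**4 - 74*k**3 - 7*k**2 + 66*k + 11)/(k**2 + 11*k + 30)

Invalid: residual 3*(-12*k**5 - 93*k**4 - 74*k**3 - 7*k**2 + 66*k + 11)/(k**2 + 11*k + 30) ≠ 0.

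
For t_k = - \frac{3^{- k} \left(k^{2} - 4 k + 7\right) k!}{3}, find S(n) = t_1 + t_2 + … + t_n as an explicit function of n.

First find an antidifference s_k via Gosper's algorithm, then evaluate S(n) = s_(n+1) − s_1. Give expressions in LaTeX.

S(n) = 3^{- n - 1} \left(- 2 \cdot 3^{n} - n^{2} n! + n n! + 2 n!\right)

The ratio is (k**3 - k**2 + 2*k + 4)/(3*(k**2 - 4*k + 7)).
So A=k/3 + 1/3 and B=1, with C=k**2 - 4*k + 7.
Set up (k/3 + 1/3)·f(k+1) − (1)·f(k) − (k**2 - 4*k + 7) = 0.
Degrees (1,0,2) ⇒ d ≤ 1.
Solving with deg f ≤ 1: f(k) = 3*(k - 3).
So s_k = (B(k−1)f/C)·t_k = (3*(k - 3)/(k**2 - 4*k + 7))·t_k = -(k - 3)*factorial(k)/3**k.
Verify: -(k**2 - 4*k + 7)*factorial(k)/(3*3**k) matches t_k.
Σ_(k=1)^n t_k = s_(n+1) − s_(1) = (-3**(-n - 1)*(n - 2)*factorial(n + 1)) − (2/3), i.e. 3**(-n - 1)*(-2*3**n - n**2*factorial(n) + n*factorial(n) + 2*factorial(n)).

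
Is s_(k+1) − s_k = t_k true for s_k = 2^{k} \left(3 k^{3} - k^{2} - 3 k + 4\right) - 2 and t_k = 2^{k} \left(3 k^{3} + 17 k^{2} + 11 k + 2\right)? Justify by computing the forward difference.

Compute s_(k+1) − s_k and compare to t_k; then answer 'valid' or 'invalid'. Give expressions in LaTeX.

Valid — Δs_k = t_k.

s_(k+1) = 2*2**k*(-3*k + 3*(k + 1)**3 - (k + 1)**2 + 1) - 2
s_(k+1) − s_k = 2**k*(3*k**3 + 17*k**2 + 11*k + 2)
(s_(k+1) − s_k) − t_k = 0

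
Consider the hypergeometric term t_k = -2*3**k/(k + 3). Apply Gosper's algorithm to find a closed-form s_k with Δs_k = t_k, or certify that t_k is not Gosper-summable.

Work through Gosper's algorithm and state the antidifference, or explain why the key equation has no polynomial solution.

no hypergeometric antidifference exists

r(k) = 3*(k + 3)/(k + 4) after simplifying.
Factor: A=3*k + 9; B=k + 4; C=1.
Need (3*k + 9)·f(k+1) − (k + 3)·f(k) = 1.
Degrees (1,1,0) ⇒ d ≤ -1.
Negative degree bound (-1): no f exists, t_k not Gosper-summable.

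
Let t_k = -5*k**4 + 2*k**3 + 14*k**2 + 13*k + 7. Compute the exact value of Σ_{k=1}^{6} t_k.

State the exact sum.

The ratio is (5*k**4 + 18*k**3 + 10*k**2 - 27*k - 31)/(5*k**4 - 2*k**3 - 14*k**2 - 13*k - 7).
So A=1 and B=1, with C=k**4 - 2*k**3/5 - 14*k**2/5 - 13*k/5 - 7/5.
Set up (1)·f(k+1) − (1)·f(k) − (k**4 - 2*k**3/5 - 14*k**2/5 - 13*k/5 - 7/5) = 0.
From deg A=0, deg B=0, deg C=4: d=5.
Coefficient equations give f(k) = k*(k**4 - 3*k**3 - 2*k**2 - 3)/5.
R(k) = B(k−1)·f(k)/C(k) = k*(k**4 - 3*k**3 - 2*k**2 - 3)/(5*k**4 - 2*k**3 - 14*k**2 - 13*k - 7); s_k = R·t_k = k*(-k**4 + 3*k**3 + 2*k**2 + 3).
Δs = -5*k**4 + 2*k**3 + 14*k**2 + 13*k + 7, as required.
Sum = s_(7) − s_(1); s_(7) = -8897, s_(1) = 7 ⇒ -8904.

Σ = -8904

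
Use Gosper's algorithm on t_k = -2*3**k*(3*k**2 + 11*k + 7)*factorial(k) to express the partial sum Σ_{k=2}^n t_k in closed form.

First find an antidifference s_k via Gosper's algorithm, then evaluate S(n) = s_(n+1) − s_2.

S(n) = -6*3**n*n**2*factorial(n) - 24*3**n*n*factorial(n) - 18*3**n*factorial(n) + 144

Ratio r(k) = 3*(3*k**3 + 20*k**2 + 38*k + 21)/(3*k**2 + 11*k + 7).
A = 3*k + 3, B = 1, C = k**2 + 11*k/3 + 7/3.
Key eq: (3*k + 3)·f(k+1) = (1)·f(k) + (k**2 + 11*k/3 + 7/3).
Degrees (1,0,2) ⇒ d ≤ 1.
A polynomial solution: f(k) = (k + 2)/3.
Certificate R = B(k−1)f/C = (k + 2)/(3*k**2 + 11*k + 7) gives s_k = -2*3**k*(k + 2)*factorial(k).
Verify: -2*3**k*(3*k**2 + 11*k + 7)*factorial(k) matches t_k.
Evaluate: s_(n+1) = -6*3**n*(n + 3)*factorial(n + 1); subtract s_(2) = -144 ⇒ S(n) = -6*3**n*n**2*factorial(n) - 24*3**n*n*factorial(n) - 18*3**n*factorial(n) + 144.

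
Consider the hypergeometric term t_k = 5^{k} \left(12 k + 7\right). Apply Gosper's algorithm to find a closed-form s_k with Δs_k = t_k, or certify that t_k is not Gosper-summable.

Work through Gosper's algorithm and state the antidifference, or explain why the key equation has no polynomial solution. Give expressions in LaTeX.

s_k = 5^{k} \left(3 k - 2\right)

Compute t_(k+1)/t_k: get 5*(12*k + 19)/(12*k + 7).
Factor: A=5; B=1; C=k + 7/12.
Key eq: (5)·f(k+1) = (1)·f(k) + (k + 7/12).
From deg A=0, deg B=0, deg C=1: d=1.
Match coefficients ⇒ f(k) = (3*k - 2)/12.
R(k) = B(k−1)·f(k)/C(k) = (3*k - 2)/(12*k + 7); s_k = R·t_k = 5**k*(3*k - 2).
s_(k+1) − s_k = 5**k*(12*k + 7) = t_k.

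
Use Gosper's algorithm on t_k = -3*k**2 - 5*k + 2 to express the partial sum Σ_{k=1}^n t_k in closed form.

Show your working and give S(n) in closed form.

S(n) = n*(-n**2 - 4*n - 1)

Compute t_(k+1)/t_k: get (3*k**2 + 11*k + 6)/(3*k**2 + 5*k - 2).
Factor: A=1; B=1; C=k**2 + 5*k/3 - 2/3.
f must satisfy (1)·f(k+1) − (1)·f(k) = k**2 + 5*k/3 - 2/3.
Degrees (0,0,2) ⇒ d ≤ 3.
A polynomial solution: f(k) = k*(k**2 + k - 4)/3.
Get s_k = R·t_k = k*(-k**2 - k + 4) with R(k) = B(k−1)f(k)/C(k) = k*(k**2 + k - 4)/((k + 2)*(3*k - 1)).
Δs = -3*k**2 - 5*k + 2, as required.
Telescope: S(n) = s_(n+1) − s_(1) = -n**3 - 4*n**2 - n + 2 − (2) = n*(-n**2 - 4*n - 1).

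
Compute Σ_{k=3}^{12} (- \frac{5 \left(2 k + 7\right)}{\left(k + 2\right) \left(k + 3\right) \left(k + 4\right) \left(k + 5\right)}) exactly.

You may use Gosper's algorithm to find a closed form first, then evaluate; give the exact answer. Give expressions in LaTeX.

The ratio is (k + 2)*(2*k + 9)/((k + 6)*(2*k + 7)).
Gosper form: A/B · C(k+1)/C(k) with A=k + 2, B=k + 6, C=k + 7/2.
Set up (k + 2)·f(k+1) − (k + 5)·f(k) − (k + 7/2) = 0.
Bound: deg f ≤ 3.
Solving with deg f ≤ 3: f(k) = k*(k + 3)*(k + 6)/16.
Then R = B(k−1)f/C = k*(k + 3)*(k + 5)*(k + 6)/(8*(2*k + 7)), so s_k = R(k)·t_k = 5*k*(-k - 6)/(8*(k**2 + 6*k + 8)).
s_(k+1) − s_k = 5*(-2*k - 7)/(k**4 + 14*k**3 + 71*k**2 + 154*k + 120) = t_k.
Sum = s_(13) − s_(3); s_(13) = -247/408, s_(3) = -27/56 ⇒ -44/357.

Σ = -44/357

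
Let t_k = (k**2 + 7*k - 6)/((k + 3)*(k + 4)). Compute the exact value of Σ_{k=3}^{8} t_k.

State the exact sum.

r(k) = (k + 3)*(7*k + (k + 1)**2 + 1)/((k + 5)*(k**2 + 7*k - 6)) after simplifying.
A = k + 3, B = k + 5, C = k**2 + 7*k - 6.
Need (k + 3)·f(k+1) − (k + 4)·f(k) = k**2 + 7*k - 6.
From deg A=1, deg B=1, deg C=2: d=2.
A polynomial solution: f(k) = k*(k - 3).
Certificate R = B(k−1)f/C = k*(k - 3)*(k + 4)/(k**2 + 7*k - 6) gives s_k = k*(k - 3)/(k + 3).
Check: Δs_k = (k**2 + 7*k - 6)/(k**2 + 7*k + 12). ✓
Sum = s_(9) − s_(3); s_(9) = 9/2, s_(3) = 0 ⇒ 9/2.

Σ = 9/2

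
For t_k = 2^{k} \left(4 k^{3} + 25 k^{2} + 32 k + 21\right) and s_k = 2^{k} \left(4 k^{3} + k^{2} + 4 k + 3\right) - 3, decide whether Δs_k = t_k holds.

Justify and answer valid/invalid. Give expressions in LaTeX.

s_(k+1) = 2**(k + 1)*(4*k + 4*(k + 1)**3 + (k + 1)**2 + 7) - 3
s_(k+1) − s_k = 2**k*(4*k**3 + 25*k**2 + 32*k + 21)
(s_(k+1) − s_k) − t_k = 0

Valid: the claim telescopes to t_k.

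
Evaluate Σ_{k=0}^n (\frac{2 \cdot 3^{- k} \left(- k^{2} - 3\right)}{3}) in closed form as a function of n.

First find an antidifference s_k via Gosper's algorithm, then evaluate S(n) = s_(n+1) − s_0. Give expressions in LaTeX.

S(n) = \frac{3^{- n} \left(- 12 \cdot 3^{n} + n^{2} + 3 n + 6\right)}{3}

Ratio r(k) = ((k + 1)**2 + 3)/(3*(k**2 + 3)).
Normal form (A,B,C) = (1/3, 1, k**2 + 3).
f must satisfy (1/3)·f(k+1) − (1)·f(k) = k**2 + 3.
deg f ≤ 2 (via 0,0,2).
A polynomial solution: f(k) = -3*(k**2 + k + 4)/2.
Certificate R = B(k−1)f/C = -3*(k**2 + k + 4)/(2*(k**2 + 3)) gives s_k = (k**2 + k + 4)/3**k.
Verify: 2*(-k**2 - 3)/(3*3**k) matches t_k.
Evaluate: s_(n+1) = 3**(-n - 1)*(n**2 + 3*n + 6); subtract s_(0) = 4 ⇒ S(n) = (-12*3**n + n**2 + 3*n + 6)/(3*3**n).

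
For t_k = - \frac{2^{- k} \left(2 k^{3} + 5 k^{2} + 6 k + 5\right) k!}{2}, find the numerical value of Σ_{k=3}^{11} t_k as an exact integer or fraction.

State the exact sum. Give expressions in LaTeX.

Σ = -151559019/4

r(k) = (2*k**4 + 13*k**3 + 33*k**2 + 40*k + 18)/(2*(2*k**3 + 5*k**2 + 6*k + 5)) after simplifying.
So A=k/2 + 1/2 and B=1, with C=k**3 + 5*k**2/2 + 3*k + 5/2.
Need (k/2 + 1/2)·f(k+1) − (1)·f(k) = k**3 + 5*k**2/2 + 3*k + 5/2.
From deg A=1, deg B=0, deg C=3: d=2.
Solving with deg f ≤ 2: f(k) = k*(2*k + 3).
Certificate R = B(k−1)f/C = 2*k*(2*k + 3)/(2*k**3 + 5*k**2 + 6*k + 5) gives s_k = -k*(2*k + 3)*factorial(k)/2**k.
Check: Δs_k = -(2*k**3 + 5*k**2 + 6*k + 5)*factorial(k)/(2*2**k). ✓
Sum = s_(12) − s_(3); s_(12) = -37889775, s_(3) = -81/4 ⇒ -151559019/4.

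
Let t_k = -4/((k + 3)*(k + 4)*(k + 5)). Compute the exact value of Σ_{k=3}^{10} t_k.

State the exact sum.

Σ = -4/105

Step 1: r(k) = (k + 3)/(k + 6).
Gosper form: A/B · C(k+1)/C(k) with A=k + 3, B=k + 6, C=1.
Set up (k + 3)·f(k+1) − (k + 5)·f(k) − (1) = 0.
Bound: deg f ≤ 2.
Solving with deg f ≤ 2: f(k) = k*(k + 7)/24.
Then R = B(k−1)f/C = k*(k + 5)*(k + 7)/24, so s_k = R(k)·t_k = k*(-k - 7)/(6*(k + 3)*(k + 4)).
s_(k+1) − s_k = -4/(k**3 + 12*k**2 + 47*k + 60) = t_k.
Evaluate s at k=11 and k=3: -11/70 and -5/42; difference -4/105.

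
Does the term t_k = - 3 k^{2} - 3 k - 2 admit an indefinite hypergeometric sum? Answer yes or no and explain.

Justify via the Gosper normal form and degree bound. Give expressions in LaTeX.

Yes. s_k = - k^{3} - k.

Ratio r(k) = (3*k**2 + 9*k + 8)/(3*k**2 + 3*k + 2).
A = 1, B = 1, C = k**2 + k + 2/3.
Key eq: (1)·f(k+1) = (1)·f(k) + (k**2 + k + 2/3).
deg f ≤ 3 (via 0,0,2).
Solving with deg f ≤ 3: f(k) = k*(k**2 + 1)/3.
Certificate R = B(k−1)f/C = k*(k**2 + 1)/(3*k**2 + 3*k + 2) gives s_k = -k**3 - k.
s_(k+1) − s_k = k**3 - (k + 1)**3 - 1 = t_k.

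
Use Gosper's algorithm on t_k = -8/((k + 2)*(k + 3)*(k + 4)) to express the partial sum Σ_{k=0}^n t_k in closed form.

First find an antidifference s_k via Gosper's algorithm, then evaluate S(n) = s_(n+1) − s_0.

Step 1: r(k) = (k + 2)/(k + 5).
Factor: A=k + 2; B=k + 5; C=1.
Need (k + 2)·f(k+1) − (k + 4)·f(k) = 1.
Degrees (1,1,0) ⇒ d ≤ 2.
A polynomial solution: f(k) = k*(k + 5)/12.
R(k) = B(k−1)·f(k)/C(k) = k*(k + 4)*(k + 5)/12; s_k = R·t_k = 2*k*(-k - 5)/(3*(k + 2)*(k + 3)).
Verify: -8/(k**3 + 9*k**2 + 26*k + 24) matches t_k.
Telescope: S(n) = s_(n+1) − s_(0) = 2*(-n**2 - 7*n - 6)/(3*(n**2 + 7*n + 12)) − (0) = 2*(-n**2 - 7*n - 6)/(3*(n**2 + 7*n + 12)).

S(n) = 2*(-n**2 - 7*n - 6)/(3*(n**2 + 7*n + 12))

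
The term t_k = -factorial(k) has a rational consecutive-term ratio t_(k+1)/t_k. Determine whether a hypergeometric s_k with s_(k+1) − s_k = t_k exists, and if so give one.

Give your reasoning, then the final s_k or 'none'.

t_(k+1)/t_k = k + 1.
A = k + 1, B = 1, C = 1.
f must satisfy (k + 1)·f(k+1) − (1)·f(k) = 1.
Degrees (1,0,0) ⇒ d ≤ -1.
deg f ≤ -1 is impossible — no certificate.

none — t_k is not Gosper-summable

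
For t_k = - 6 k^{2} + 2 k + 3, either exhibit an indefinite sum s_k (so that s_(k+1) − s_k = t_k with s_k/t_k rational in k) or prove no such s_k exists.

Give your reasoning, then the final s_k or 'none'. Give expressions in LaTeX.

Compute t_(k+1)/t_k: get (6*k**2 + 10*k + 1)/(6*k**2 - 2*k - 3).
Take A(k)=1, B(k)=1, C(k)=k**2 - k/3 - 1/2.
Set up (1)·f(k+1) − (1)·f(k) − (k**2 - k/3 - 1/2) = 0.
Degrees (0,0,2) ⇒ d ≤ 3.
Solve for f: f(k) = k*(2*k**2 - 4*k - 1)/6 (degree 3 ≤ 3).
Certificate R = B(k−1)f/C = k*(2*k**2 - 4*k - 1)/(6*k**2 - 2*k - 3) gives s_k = k*(-2*k**2 + 4*k + 1).
s_(k+1) − s_k = -6*k**2 + 2*k + 3 = t_k.

s_k = k \left(- 2 k^{2} + 4 k + 1\right)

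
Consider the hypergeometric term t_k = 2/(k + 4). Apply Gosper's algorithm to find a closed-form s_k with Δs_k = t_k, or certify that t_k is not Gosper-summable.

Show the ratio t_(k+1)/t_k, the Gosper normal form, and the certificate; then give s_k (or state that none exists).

not Gosper-summable; s_k does not exist

Compute t_(k+1)/t_k: get (k + 4)/(k + 5).
A = k + 4, B = k + 5, C = 1.
Solve (k + 4)·f(k+1) − (k + 4)·f(k) = 1.
deg f ≤ 0 (via 1,1,0).
Put f(k) = c0: A·f(k+1) − B(k−1)·f(k) − C = -1; need -1 = 0 — inconsistent ⇒ no f, not summable.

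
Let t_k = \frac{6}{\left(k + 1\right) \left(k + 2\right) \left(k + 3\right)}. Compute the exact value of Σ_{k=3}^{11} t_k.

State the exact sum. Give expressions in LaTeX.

Σ = 243/1820

Ratio r(k) = (k + 1)/(k + 4).
Normal form (A,B,C) = (k + 1, k + 4, 1).
f must satisfy (k + 1)·f(k+1) − (k + 3)·f(k) = 1.
Bound: deg f ≤ 2.
A polynomial solution: f(k) = k*(k + 3)/4.
Then R = B(k−1)f/C = k*(k + 3)**2/4, so s_k = R(k)·t_k = 3*k*(k + 3)/(2*(k + 1)*(k + 2)).
Δs = 6/(k**3 + 6*k**2 + 11*k + 6), as required.
Evaluate s at k=12 and k=3: 135/91 and 27/20; difference 243/1820.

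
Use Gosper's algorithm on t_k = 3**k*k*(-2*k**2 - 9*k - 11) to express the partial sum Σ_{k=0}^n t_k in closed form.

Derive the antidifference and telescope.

Compute t_(k+1)/t_k: get 3*(2*k**3 + 15*k**2 + 35*k + 22)/(k*(2*k**2 + 9*k + 11)).
Factor: A=3; B=1; C=k**3 + 9*k**2/2 + 11*k/2.
Key eq: (3)·f(k+1) = (1)·f(k) + (k**3 + 9*k**2/2 + 11*k/2).
Degrees (0,0,3) ⇒ d ≤ 3.
Coefficient equations give f(k) = (k**3 + k - 3)/2.
Certificate R = B(k−1)f/C = (k**3 + k - 3)/(k*(2*k**2 + 9*k + 11)) gives s_k = 3**k*(-k**3 - k + 3).
s_(k+1) − s_k = 3**k*k*(-2*k**2 - 9*k - 11) = t_k.
Σ_(k=0)^n t_k = s_(n+1) − s_(0) = (3**(n + 1)*(-n**3 - 3*n**2 - 4*n + 1)) − (3), i.e. -3*3**n*n**3 - 9*3**n*n**2 - 12*3**n*n + 3*3**n - 3.

S(n) = -3*3**n*n**3 - 9*3**n*n**2 - 12*3**n*n + 3*3**n - 3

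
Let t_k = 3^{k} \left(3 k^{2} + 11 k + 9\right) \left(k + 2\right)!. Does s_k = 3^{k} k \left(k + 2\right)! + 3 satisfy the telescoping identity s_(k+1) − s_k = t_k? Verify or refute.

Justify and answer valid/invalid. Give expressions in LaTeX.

s_(k+1) = 3**(k + 1)*(k + 1)*factorial(k + 3) + 3
s_(k+1) − s_k = 3**k*(3*k**2 + 11*k + 9)*factorial(k + 2)
(s_(k+1) − s_k) − t_k = 0

Valid: the claim telescopes to t_k.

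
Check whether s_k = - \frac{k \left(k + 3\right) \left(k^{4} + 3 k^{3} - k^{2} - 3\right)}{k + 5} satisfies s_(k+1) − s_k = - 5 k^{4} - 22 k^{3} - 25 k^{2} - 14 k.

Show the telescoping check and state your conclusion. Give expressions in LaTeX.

s_(k+1) = -(k + 1)*(k + 4)*((k + 1)**4 + 3*(k + 1)**3 - (k + 1)**2 - 3)/(k + 6)
s_(k+1) − s_k = k*(-5*k**5 - 69*k**4 - 329*k**3 - 677*k**2 - 626*k - 274)/(k**2 + 11*k + 30)
(s_(k+1) − s_k) − t_k = 2*k*(4*k**4 + 44*k**3 + 136*k**2 + 139*k + 73)/(k**2 + 11*k + 30)

Invalid: residual \frac{2 k \left(4 k^{4} + 44 k^{3} + 136 k^{2} + 139 k + 73\right)}{k^{2} + 11 k + 30} ≠ 0.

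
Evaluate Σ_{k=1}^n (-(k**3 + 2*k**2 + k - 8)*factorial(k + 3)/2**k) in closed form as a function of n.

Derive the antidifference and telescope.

The ratio is (k + 4)*(k + (k + 1)**3 + 2*(k + 1)**2 - 7)/(2*(k**3 + 2*k**2 + k - 8)).
Take A(k)=k/2 + 2, B(k)=1, C(k)=k**3 + 2*k**2 + k - 8.
Solve (k/2 + 2)·f(k+1) − (1)·f(k) = k**3 + 2*k**2 + k - 8.
Bound: deg f ≤ 2.
Coefficient equations give f(k) = 2*(k**2 - 2*k - 2).
R(k) = B(k−1)·f(k)/C(k) = 2*(k**2 - 2*k - 2)/(k**3 + 2*k**2 + k - 8); s_k = R·t_k = 2**(1 - k)*(-k**2 + 2*k + 2)*factorial(k + 3).
Δs = -(k**3 + 2*k**2 + k - 8)*factorial(k + 3)/2**k, as required.
Telescope: S(n) = s_(n+1) − s_(1) = -(n**2 - 3)*factorial(n + 4)/2**n − (72) = -72 - n**2*factorial(n + 4)/2**n + 3*factorial(n + 4)/2**n.

S(n) = -72 - n**2*factorial(n + 4)/2**n + 3*factorial(n + 4)/2**n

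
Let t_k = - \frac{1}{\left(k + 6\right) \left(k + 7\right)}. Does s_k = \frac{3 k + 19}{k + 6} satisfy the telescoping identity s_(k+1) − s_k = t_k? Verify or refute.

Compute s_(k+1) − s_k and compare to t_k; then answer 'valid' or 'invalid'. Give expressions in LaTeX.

valid; difference matches t_k

s_(k+1) = (3*k + 22)/(k + 7)
s_(k+1) − s_k = -1/(k**2 + 13*k + 42)
(s_(k+1) − s_k) − t_k = 0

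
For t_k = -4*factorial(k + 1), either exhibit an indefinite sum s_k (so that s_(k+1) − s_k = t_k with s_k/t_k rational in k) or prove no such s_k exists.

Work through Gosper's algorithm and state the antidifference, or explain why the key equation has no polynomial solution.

r(k) = k + 2 after simplifying.
So A=k + 2 and B=1, with C=1.
f must satisfy (k + 2)·f(k+1) − (1)·f(k) = 1.
From deg A=1, deg B=0, deg C=0: d=-1.
d = -1 < 0 ⇒ no nonzero polynomial f; not summable.

none (Gosper's algorithm certifies no s_k)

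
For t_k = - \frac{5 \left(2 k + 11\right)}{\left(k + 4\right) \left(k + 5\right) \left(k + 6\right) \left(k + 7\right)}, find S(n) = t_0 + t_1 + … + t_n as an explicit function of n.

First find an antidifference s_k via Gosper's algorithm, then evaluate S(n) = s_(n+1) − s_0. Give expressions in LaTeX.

S(n) = \frac{5 \left(- n^{2} - 12 n - 11\right)}{24 \left(n^{2} + 12 n + 35\right)}

Step 1: r(k) = (k + 4)*(2*k + 13)/((k + 8)*(2*k + 11)).
Normal form (A,B,C) = (k + 4, k + 8, k + 11/2).
f must satisfy (k + 4)·f(k+1) − (k + 7)·f(k) = k + 11/2.
Degrees (1,1,1) ⇒ d ≤ 3.
Coefficient equations give f(k) = k*(k + 5)*(k + 10)/48.
So s_k = (B(k−1)f/C)·t_k = (k*(k + 5)*(k + 7)*(k + 10)/(24*(2*k + 11)))·t_k = 5*k*(-k - 10)/(24*(k**2 + 10*k + 24)).
Check: Δs_k = 5*(-2*k - 11)/(k**4 + 22*k**3 + 179*k**2 + 638*k + 840). ✓
Evaluate: s_(n+1) = 5*(-n**2 - 12*n - 11)/(24*(n**2 + 12*n + 35)); subtract s_(0) = 0 ⇒ S(n) = 5*(-n**2 - 12*n - 11)/(24*(n**2 + 12*n + 35)).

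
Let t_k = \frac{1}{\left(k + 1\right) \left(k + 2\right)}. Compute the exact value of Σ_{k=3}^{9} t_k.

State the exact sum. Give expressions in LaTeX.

r(k) = (k + 1)/(k + 3) after simplifying.
A = k + 1, B = k + 3, C = 1.
f must satisfy (k + 1)·f(k+1) − (k + 2)·f(k) = 1.
Degrees (1,1,0) ⇒ d ≤ 1.
Solve for f: f(k) = k (degree 1 ≤ 1).
R(k) = B(k−1)·f(k)/C(k) = k*(k + 2); s_k = R·t_k = k/(k + 1).
Check: Δs_k = 1/(k**2 + 3*k + 2). ✓
Σ_(k=3)^(9) t_k = s_(10) − s_(3) = 10/11 − (3/4) = 7/44.

Σ = 7/44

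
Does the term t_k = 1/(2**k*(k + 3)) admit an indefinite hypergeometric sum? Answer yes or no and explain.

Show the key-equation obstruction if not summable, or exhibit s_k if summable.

r(k) = (k + 3)/(2*(k + 4)) after simplifying.
Gosper form: A/B · C(k+1)/C(k) with A=k/2 + 3/2, B=k + 4, C=1.
f must satisfy (k/2 + 3/2)·f(k+1) − (k + 3)·f(k) = 1.
deg f ≤ -1 (via 1,1,0).
Bound -1 < 0, so the key equation has no polynomial solution.

No; the degree bound rules out any f.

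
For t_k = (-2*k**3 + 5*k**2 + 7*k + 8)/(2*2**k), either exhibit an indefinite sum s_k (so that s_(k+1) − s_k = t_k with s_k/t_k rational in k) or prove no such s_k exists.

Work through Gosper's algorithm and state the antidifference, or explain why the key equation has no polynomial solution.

s_k = (2*k**3 + k**2 + k - 4)/2**k

r(k) = (2*k**3 + k**2 - 11*k - 18)/(2*(2*k**3 - 5*k**2 - 7*k - 8)) after simplifying.
So A=1/2 and B=1, with C=k**3 - 5*k**2/2 - 7*k/2 - 4.
Need (1/2)·f(k+1) − (1)·f(k) = k**3 - 5*k**2/2 - 7*k/2 - 4.
deg f ≤ 3 (via 0,0,3).
A polynomial solution: f(k) = -(k - 1)*(2*k**2 + 3*k + 4).
R(k) = B(k−1)·f(k)/C(k) = -2*(k - 1)*(2*k**2 + 3*k + 4)/(2*k**3 - 5*k**2 - 7*k - 8); s_k = R·t_k = (2*k**3 + k**2 + k - 4)/2**k.
Δs = (-2*k**3 + 5*k**2 + 7*k + 8)/(2*2**k), as required.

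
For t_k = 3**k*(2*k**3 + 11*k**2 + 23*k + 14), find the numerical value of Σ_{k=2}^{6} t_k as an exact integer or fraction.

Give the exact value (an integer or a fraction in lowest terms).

Ratio r(k) = 3*(2*k**3 + 17*k**2 + 51*k + 50)/(2*k**3 + 11*k**2 + 23*k + 14).
So A=3 and B=1, with C=k**3 + 11*k**2/2 + 23*k/2 + 7.
Set up (3)·f(k+1) − (1)·f(k) − (k**3 + 11*k**2/2 + 23*k/2 + 7) = 0.
deg f ≤ 3 (via 0,0,3).
Coefficient equations give f(k) = (k**3 + k**2 + 4*k - 2)/2.
R(k) = B(k−1)·f(k)/C(k) = (k**3 + k**2 + 4*k - 2)/((k + 1)*(2*k**2 + 9*k + 14)); s_k = R·t_k = 3**k*(k**3 + k**2 + 4*k - 2).
s_(k+1) − s_k = 3**k*(2*k**3 + 11*k**2 + 23*k + 14) = t_k.
Σ_(k=2)^(6) t_k = s_(7) − s_(2) = 914166 − (162) = 914004.

Σ = 914004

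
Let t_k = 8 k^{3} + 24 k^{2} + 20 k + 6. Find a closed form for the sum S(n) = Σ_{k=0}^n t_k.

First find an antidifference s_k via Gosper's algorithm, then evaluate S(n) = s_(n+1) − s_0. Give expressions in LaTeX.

S(n) = 2 n^{4} + 12 n^{3} + 24 n^{2} + 20 n + 6

Step 1: r(k) = (4*k**3 + 24*k**2 + 46*k + 29)/(4*k**3 + 12*k**2 + 10*k + 3).
Normal form (A,B,C) = (1, 1, k**3 + 3*k**2 + 5*k/2 + 3/4).
Key eq: (1)·f(k+1) = (1)·f(k) + (k**3 + 3*k**2 + 5*k/2 + 3/4).
From deg A=0, deg B=0, deg C=3: d=4.
Match coefficients ⇒ f(k) = k**3*(k + 2)/4.
R(k) = B(k−1)·f(k)/C(k) = k**3*(k + 2)/(4*k**3 + 12*k**2 + 10*k + 3); s_k = R·t_k = 2*k**3*(k + 2).
s_(k+1) − s_k = 8*k**3 + 24*k**2 + 20*k + 6 = t_k.
Telescope: S(n) = s_(n+1) − s_(0) = 2*n**4 + 12*n**3 + 24*n**2 + 20*n + 6 − (0) = 2*n**4 + 12*n**3 + 24*n**2 + 20*n + 6.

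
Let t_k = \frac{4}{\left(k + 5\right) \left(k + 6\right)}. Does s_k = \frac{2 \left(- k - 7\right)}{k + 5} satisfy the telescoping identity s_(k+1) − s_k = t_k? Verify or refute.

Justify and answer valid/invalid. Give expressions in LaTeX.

valid (s_(k+1) − s_k reduces to t_k)

s_(k+1) = 2*(-k - 8)/(k + 6)
s_(k+1) − s_k = 4/(k**2 + 11*k + 30)
(s_(k+1) − s_k) − t_k = 0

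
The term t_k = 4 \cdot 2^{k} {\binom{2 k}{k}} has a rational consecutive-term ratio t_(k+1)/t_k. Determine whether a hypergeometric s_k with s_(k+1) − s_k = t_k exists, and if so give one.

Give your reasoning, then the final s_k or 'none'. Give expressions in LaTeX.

none (Gosper's algorithm certifies no s_k)

The ratio is 4*(2*k + 1)/(k + 1).
Factor: A=8*k + 4; B=k + 1; C=1.
Key eq: (8*k + 4)·f(k+1) = (k)·f(k) + (1).
d = -1 from the (1,1,0) case.
Negative degree bound (-1): no f exists, t_k not Gosper-summable.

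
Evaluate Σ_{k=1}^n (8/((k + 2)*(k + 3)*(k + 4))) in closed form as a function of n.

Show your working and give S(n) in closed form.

Step 1: r(k) = (k + 2)/(k + 5).
So A=k + 2 and B=k + 5, with C=1.
Need (k + 2)·f(k+1) − (k + 4)·f(k) = 1.
Bound: deg f ≤ 2.
A polynomial solution: f(k) = k*(k + 5)/12.
Certificate R = B(k−1)f/C = k*(k + 4)*(k + 5)/12 gives s_k = 2*k*(k + 5)/(3*(k + 2)*(k + 3)).
Check: Δs_k = 8/(k**3 + 9*k**2 + 26*k + 24). ✓
s_(n+1) = 2*(n**2 + 7*n + 6)/(3*(n**2 + 7*n + 12)) and s_(1) = 1/3, so S(n) = n*(n + 7)/(3*(n**2 + 7*n + 12)).

S(n) = n*(n + 7)/(3*(n**2 + 7*n + 12))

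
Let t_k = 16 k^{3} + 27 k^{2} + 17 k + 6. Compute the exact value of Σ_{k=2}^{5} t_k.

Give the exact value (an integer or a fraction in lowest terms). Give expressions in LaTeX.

Σ = 5304

Step 1: r(k) = (16*k**3 + 75*k**2 + 119*k + 66)/(16*k**3 + 27*k**2 + 17*k + 6).
Factor: A=1; B=1; C=k**3 + 27*k**2/16 + 17*k/16 + 3/8.
Need (1)·f(k+1) − (1)·f(k) = k**3 + 27*k**2/16 + 17*k/16 + 3/8.
deg f ≤ 4 (via 0,0,3).
Solving with deg f ≤ 4: f(k) = k*(k + 1)*(4*k**2 - 3*k + 2)/16.
Then R = B(k−1)f/C = k*(4*k**2 - 3*k + 2)/(16*k**2 + 11*k + 6), so s_k = R(k)·t_k = k*(4*k**3 + k**2 - k + 2).
s_(k+1) − s_k = 16*k**3 + 27*k**2 + 17*k + 6 = t_k.
Evaluate s at k=6 and k=2: 5376 and 72; difference 5304.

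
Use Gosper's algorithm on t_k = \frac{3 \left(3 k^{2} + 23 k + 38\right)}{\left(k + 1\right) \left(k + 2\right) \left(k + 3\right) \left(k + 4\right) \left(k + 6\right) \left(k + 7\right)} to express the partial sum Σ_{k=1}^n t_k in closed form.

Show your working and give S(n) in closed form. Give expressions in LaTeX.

Step 1: r(k) = (k + 1)*(k + 6)*(23*k + 3*(k + 1)**2 + 61)/((k + 5)*(k + 8)*(3*k**2 + 23*k + 38)).
Factor: A=k + 1; B=k + 8; C=k**3 + 38*k**2/3 + 51*k + 190/3.
Need (k + 1)·f(k+1) − (k + 7)·f(k) = k**3 + 38*k**2/3 + 51*k + 190/3.
From deg A=1, deg B=1, deg C=3: d=6.
Match coefficients ⇒ f(k) = k*(k + 2)*(k + 4)*(k + 5)*(k**2 + 10*k + 27)/54.
Get s_k = R·t_k = k*(k**2 + 10*k + 27)/(6*(k**3 + 10*k**2 + 27*k + 18)) with R(k) = B(k−1)f(k)/C(k) = k*(k + 2)*(k + 4)*(k + 7)*(k**2 + 10*k + 27)/(18*(3*k**2 + 23*k + 38)).
Δs = 3*(3*k**2 + 23*k + 38)/(k**6 + 23*k**5 + 207*k**4 + 925*k**3 + 2144*k**2 + 2412*k + 1008), as required.
Evaluate: s_(n+1) = (n**3 + 13*n**2 + 50*n + 38)/(6*(n**3 + 13*n**2 + 50*n + 56)); subtract s_(1) = 19/168 ⇒ S(n) = 3*n*(n**2 + 13*n + 50)/(56*(n**3 + 13*n**2 + 50*n + 56)).

S(n) = \frac{3 n \left(n^{2} + 13 n + 50\right)}{56 \left(n^{3} + 13 n^{2} + 50 n + 56\right)}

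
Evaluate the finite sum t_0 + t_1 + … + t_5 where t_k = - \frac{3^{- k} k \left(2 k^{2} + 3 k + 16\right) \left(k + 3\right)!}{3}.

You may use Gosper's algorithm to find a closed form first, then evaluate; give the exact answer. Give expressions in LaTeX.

Σ = -259624/9

Ratio r(k) = (k + 1)*(k + 4)*(3*k + 2*(k + 1)**2 + 19)/(3*k*(2*k**2 + 3*k + 16)).
Take A(k)=k/3 + 4/3, B(k)=1, C(k)=k**3 + 3*k**2/2 + 8*k.
Solve (k/3 + 4/3)·f(k+1) − (1)·f(k) = k**3 + 3*k**2/2 + 8*k.
Degrees (1,0,3) ⇒ d ≤ 2.
A polynomial solution: f(k) = 3*(2*k**2 - 3*k + 4)/2.
R(k) = B(k−1)·f(k)/C(k) = 3*(2*k**2 - 3*k + 4)/(k*(2*k**2 + 3*k + 16)); s_k = R·t_k = -(2*k**2 - 3*k + 4)*factorial(k + 3)/3**k.
Check: Δs_k = -k*(2*k**2 + 3*k + 16)*factorial(k + 3)/(3*3**k). ✓
Sum = s_(6) − s_(0); s_(6) = -259840/9, s_(0) = -24 ⇒ -259624/9.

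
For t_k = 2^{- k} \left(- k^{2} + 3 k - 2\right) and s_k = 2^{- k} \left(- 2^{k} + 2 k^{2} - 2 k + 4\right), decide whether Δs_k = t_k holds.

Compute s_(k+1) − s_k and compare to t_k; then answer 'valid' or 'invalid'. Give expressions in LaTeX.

s_(k+1) = (-2**k + k**2 + k + 2)/2**k
s_(k+1) − s_k = (-k**2 + 3*k - 2)/2**k
(s_(k+1) − s_k) − t_k = 0

valid; difference matches t_k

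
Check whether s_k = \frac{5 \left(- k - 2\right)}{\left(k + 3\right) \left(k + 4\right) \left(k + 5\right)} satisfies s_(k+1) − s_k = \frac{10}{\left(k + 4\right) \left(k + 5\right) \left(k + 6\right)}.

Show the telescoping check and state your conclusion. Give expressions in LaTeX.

s_(k+1) = 5*(-k - 3)/((k + 4)*(k + 5)*(k + 6))
s_(k+1) − s_k = 5*(2*k + 3)/(k**4 + 18*k**3 + 119*k**2 + 342*k + 360)
(s_(k+1) − s_k) − t_k = -15/(k**4 + 18*k**3 + 119*k**2 + 342*k + 360)

Invalid: residual - \frac{15}{k^{4} + 18 k^{3} + 119 k^{2} + 342 k + 360} ≠ 0.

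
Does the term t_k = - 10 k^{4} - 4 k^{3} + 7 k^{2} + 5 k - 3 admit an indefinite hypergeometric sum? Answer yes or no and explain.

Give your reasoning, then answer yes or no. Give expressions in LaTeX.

r(k) = (10*k**4 + 44*k**3 + 65*k**2 + 33*k + 5)/(10*k**4 + 4*k**3 - 7*k**2 - 5*k + 3) after simplifying.
A = 1, B = 1, C = k**4 + 2*k**3/5 - 7*k**2/10 - k/2 + 3/10.
Solve (1)·f(k+1) − (1)·f(k) = k**4 + 2*k**3/5 - 7*k**2/10 - k/2 + 3/10.
Degrees (0,0,4) ⇒ d ≤ 5.
Solving with deg f ≤ 5: f(k) = k*(2*k**4 - 4*k**3 - k**2 + 2*k + 4)/10.
Get s_k = R·t_k = k*(-2*k**4 + 4*k**3 + k**2 - 2*k - 4) with R(k) = B(k−1)f(k)/C(k) = k*(2*k**4 - 4*k**3 - k**2 + 2*k + 4)/(10*k**4 + 4*k**3 - 7*k**2 - 5*k + 3).
Δs = -10*k**4 - 4*k**3 + 7*k**2 + 5*k - 3, as required.

Yes. s_k = k \left(- 2 k^{4} + 4 k^{3} + k^{2} - 2 k - 4\right).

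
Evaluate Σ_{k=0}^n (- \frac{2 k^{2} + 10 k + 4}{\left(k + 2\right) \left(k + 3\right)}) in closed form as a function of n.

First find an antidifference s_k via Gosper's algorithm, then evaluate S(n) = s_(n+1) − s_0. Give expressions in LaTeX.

t_(k+1)/t_k = (k + 2)*(5*k + (k + 1)**2 + 7)/((k + 4)*(k**2 + 5*k + 2)).
So A=k + 2 and B=k + 4, with C=k**2 + 5*k + 2.
Solve (k + 2)·f(k+1) − (k + 3)·f(k) = k**2 + 5*k + 2.
deg f ≤ 2 (via 1,1,2).
Solving with deg f ≤ 2: f(k) = k**2.
Certificate R = B(k−1)f/C = k**2*(k + 3)/(k**2 + 5*k + 2) gives s_k = -2*k**2/(k + 2).
Verify: 2*(-k**2 - 5*k - 2)/(k**2 + 5*k + 6) matches t_k.
Σ_(k=0)^n t_k = s_(n+1) − s_(0) = (2*(-n**2 - 2*n - 1)/(n + 3)) − (0), i.e. 2*(-n**2 - 2*n - 1)/(n + 3).

S(n) = \frac{2 \left(- n^{2} - 2 n - 1\right)}{n + 3}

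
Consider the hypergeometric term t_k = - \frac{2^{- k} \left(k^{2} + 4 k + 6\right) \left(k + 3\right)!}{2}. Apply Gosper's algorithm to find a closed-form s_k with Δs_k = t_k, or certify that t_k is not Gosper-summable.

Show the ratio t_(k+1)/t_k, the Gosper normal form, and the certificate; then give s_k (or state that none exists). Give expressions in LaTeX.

s_k = - 2^{- k} \left(k + 1\right) \left(k + 3\right)!

Step 1: r(k) = (k + 4)*(4*k + (k + 1)**2 + 10)/(2*(k**2 + 4*k + 6)).
So A=k/2 + 2 and B=1, with C=k**2 + 4*k + 6.
Set up (k/2 + 2)·f(k+1) − (1)·f(k) − (k**2 + 4*k + 6) = 0.
d = 1 from the (1,0,2) case.
A polynomial solution: f(k) = 2*(k + 1).
So s_k = (B(k−1)f/C)·t_k = (2*(k + 1)/(k**2 + 4*k + 6))·t_k = -(k + 1)*factorial(k + 3)/2**k.
s_(k+1) − s_k = -(k**2 + 4*k + 6)*factorial(k + 3)/(2*2**k) = t_k.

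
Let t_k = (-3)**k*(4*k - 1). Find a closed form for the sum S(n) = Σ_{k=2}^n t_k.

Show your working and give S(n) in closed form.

S(n) = 3*(-3)**n*n + 9

Compute t_(k+1)/t_k: get 3*(-4*k - 3)/(4*k - 1).
A = -3, B = 1, C = k - 1/4.
Solve (-3)·f(k+1) − (1)·f(k) = k - 1/4.
deg f ≤ 1 (via 0,0,1).
Solve for f: f(k) = -(k - 1)/4 (degree 1 ≤ 1).
Certificate R = B(k−1)f/C = -(k - 1)/(4*k - 1) gives s_k = (-3)**k*(1 - k).
Δs = (-3)**k*(4*k - 1), as required.
Telescope: S(n) = s_(n+1) − s_(2) = 3*(-3)**n*n − (-9) = 3*(-3)**n*n + 9.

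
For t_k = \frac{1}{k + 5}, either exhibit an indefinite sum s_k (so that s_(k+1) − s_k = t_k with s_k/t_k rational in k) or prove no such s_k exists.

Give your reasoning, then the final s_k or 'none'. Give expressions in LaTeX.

Compute t_(k+1)/t_k: get (k + 5)/(k + 6).
Factor: A=k + 5; B=k + 6; C=1.
Key eq: (k + 5)·f(k+1) = (k + 5)·f(k) + (1).
Degrees (1,1,0) ⇒ d ≤ 0.
Put f(k) = c0: A·f(k+1) − B(k−1)·f(k) − C = -1; need -1 = 0 — inconsistent ⇒ no f, not summable.

no hypergeometric antidifference exists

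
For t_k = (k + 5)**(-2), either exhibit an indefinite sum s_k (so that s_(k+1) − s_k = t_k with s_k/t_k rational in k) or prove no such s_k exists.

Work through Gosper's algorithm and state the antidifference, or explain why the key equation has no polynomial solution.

Compute t_(k+1)/t_k: get (k + 5)**2/(k + 6)**2.
So A=k**2 + 10*k + 25 and B=k**2 + 12*k + 36, with C=1.
Set up (k**2 + 10*k + 25)·f(k+1) − (k**2 + 10*k + 25)·f(k) − (1) = 0.
Degrees (2,2,0) ⇒ d ≤ 0.
Write f(k) = c0. Then LHS − RHS = -1, requiring -1 = 0: contradictory. No certificate.

no hypergeometric antidifference exists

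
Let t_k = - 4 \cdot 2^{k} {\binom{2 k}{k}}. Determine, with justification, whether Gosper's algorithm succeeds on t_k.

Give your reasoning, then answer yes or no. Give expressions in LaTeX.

No — key equation has no polynomial f.

t_(k+1)/t_k = 4*(2*k + 1)/(k + 1).
So A=8*k + 4 and B=k + 1, with C=1.
f must satisfy (8*k + 4)·f(k+1) − (k)·f(k) = 1.
From deg A=1, deg B=1, deg C=0: d=-1.
Negative degree bound (-1): no f exists, t_k not Gosper-summable.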